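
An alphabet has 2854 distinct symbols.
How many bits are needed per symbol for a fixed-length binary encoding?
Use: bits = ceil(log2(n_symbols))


log2(2854) = 11.4788
Bracket: 2^11 = 2048 < 2854 <= 2^12 = 4096
So ceil(log2(2854)) = 12

bits = ceil(log2(2854)) = ceil(11.4788) = 12 bits


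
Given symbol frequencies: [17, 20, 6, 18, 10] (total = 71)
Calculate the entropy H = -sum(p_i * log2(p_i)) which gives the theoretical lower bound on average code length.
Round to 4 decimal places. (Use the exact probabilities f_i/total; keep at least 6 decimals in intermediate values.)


Per-symbol terms -p_i * log2(p_i) with p_i = f_i/71:
  p = 17/71 = 0.239437: log2(p) = -2.062284, -p*log2(p) = 0.493786
  p = 20/71 = 0.281690: log2(p) = -1.827819, -p*log2(p) = 0.514879
  p = 6/71 = 0.084507: log2(p) = -3.564785, -p*log2(p) = 0.301249
  p = 18/71 = 0.253521: log2(p) = -1.979822, -p*log2(p) = 0.501927
  p = 10/71 = 0.140845: log2(p) = -2.827819, -p*log2(p) = 0.398284
H = 0.493786 + 0.514879 + 0.301249 + 0.501927 + 0.398284 = 2.210125

H = 2.2101 bits/symbol


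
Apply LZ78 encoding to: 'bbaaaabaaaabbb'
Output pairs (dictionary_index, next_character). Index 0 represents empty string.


LZ78 encoding steps:
Dictionary: {0: ''}
Step 1: w='' (idx 0), next='b' -> output (0, 'b'), add 'b' as idx 1
Step 2: w='b' (idx 1), next='a' -> output (1, 'a'), add 'ba' as idx 2
Step 3: w='' (idx 0), next='a' -> output (0, 'a'), add 'a' as idx 3
Step 4: w='a' (idx 3), next='a' -> output (3, 'a'), add 'aa' as idx 4
Step 5: w='ba' (idx 2), next='a' -> output (2, 'a'), add 'baa' as idx 5
Step 6: w='aa' (idx 4), next='b' -> output (4, 'b'), add 'aab' as idx 6
Step 7: w='b' (idx 1), next='b' -> output (1, 'b'), add 'bb' as idx 7


Encoded: [(0, 'b'), (1, 'a'), (0, 'a'), (3, 'a'), (2, 'a'), (4, 'b'), (1, 'b')]


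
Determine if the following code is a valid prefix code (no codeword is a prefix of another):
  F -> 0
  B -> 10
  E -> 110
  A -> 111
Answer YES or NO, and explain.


Checking each pair (does one codeword prefix another?):
  F='0' vs B='10': no prefix
  F='0' vs E='110': no prefix
  F='0' vs A='111': no prefix
  B='10' vs F='0': no prefix
  B='10' vs E='110': no prefix
  B='10' vs A='111': no prefix
  E='110' vs F='0': no prefix
  E='110' vs B='10': no prefix
  E='110' vs A='111': no prefix
  A='111' vs F='0': no prefix
  A='111' vs B='10': no prefix
  A='111' vs E='110': no prefix
No violation found over all pairs.

YES -- this is a valid prefix code. No codeword is a prefix of any other codeword.


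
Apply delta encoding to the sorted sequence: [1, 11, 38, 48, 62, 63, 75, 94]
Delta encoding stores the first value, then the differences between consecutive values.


First value: 1
Deltas:
  11 - 1 = 10
  38 - 11 = 27
  48 - 38 = 10
  62 - 48 = 14
  63 - 62 = 1
  75 - 63 = 12
  94 - 75 = 19


Delta encoded: [1, 10, 27, 10, 14, 1, 12, 19]


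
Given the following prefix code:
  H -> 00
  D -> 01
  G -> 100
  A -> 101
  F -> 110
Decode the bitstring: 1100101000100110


Decoding step by step:
Bits 110 -> F
Bits 01 -> D
Bits 01 -> D
Bits 00 -> H
Bits 01 -> D
Bits 00 -> H
Bits 110 -> F


Decoded message: FDDHDHF


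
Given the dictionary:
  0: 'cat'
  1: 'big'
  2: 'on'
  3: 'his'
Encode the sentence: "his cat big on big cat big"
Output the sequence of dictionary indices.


Look up each word in the dictionary:
  'his' -> 3
  'cat' -> 0
  'big' -> 1
  'on' -> 2
  'big' -> 1
  'cat' -> 0
  'big' -> 1

Encoded: [3, 0, 1, 2, 1, 0, 1]


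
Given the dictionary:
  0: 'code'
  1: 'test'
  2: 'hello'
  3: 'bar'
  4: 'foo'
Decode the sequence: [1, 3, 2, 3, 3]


Look up each index in the dictionary:
  1 -> 'test'
  3 -> 'bar'
  2 -> 'hello'
  3 -> 'bar'
  3 -> 'bar'

Decoded: "test bar hello bar bar"


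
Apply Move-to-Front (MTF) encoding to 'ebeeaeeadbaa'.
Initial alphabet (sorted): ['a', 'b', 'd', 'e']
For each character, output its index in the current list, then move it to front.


MTF encoding:
'e': index 3 in ['a', 'b', 'd', 'e'] -> ['e', 'a', 'b', 'd']
'b': index 2 in ['e', 'a', 'b', 'd'] -> ['b', 'e', 'a', 'd']
'e': index 1 in ['b', 'e', 'a', 'd'] -> ['e', 'b', 'a', 'd']
'e': index 0 in ['e', 'b', 'a', 'd'] -> ['e', 'b', 'a', 'd']
'a': index 2 in ['e', 'b', 'a', 'd'] -> ['a', 'e', 'b', 'd']
'e': index 1 in ['a', 'e', 'b', 'd'] -> ['e', 'a', 'b', 'd']
'e': index 0 in ['e', 'a', 'b', 'd'] -> ['e', 'a', 'b', 'd']
'a': index 1 in ['e', 'a', 'b', 'd'] -> ['a', 'e', 'b', 'd']
'd': index 3 in ['a', 'e', 'b', 'd'] -> ['d', 'a', 'e', 'b']
'b': index 3 in ['d', 'a', 'e', 'b'] -> ['b', 'd', 'a', 'e']
'a': index 2 in ['b', 'd', 'a', 'e'] -> ['a', 'b', 'd', 'e']
'a': index 0 in ['a', 'b', 'd', 'e'] -> ['a', 'b', 'd', 'e']


Output: [3, 2, 1, 0, 2, 1, 0, 1, 3, 3, 2, 0]


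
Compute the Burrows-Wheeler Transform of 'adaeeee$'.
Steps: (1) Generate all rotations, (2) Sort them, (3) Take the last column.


Rotations (sorted):
  0: $adaeeee -> last char: e
  1: adaeeee$ -> last char: $
  2: aeeee$ad -> last char: d
  3: daeeee$a -> last char: a
  4: e$adaeee -> last char: e
  5: ee$adaee -> last char: e
  6: eee$adae -> last char: e
  7: eeee$ada -> last char: a


BWT = e$daeeea


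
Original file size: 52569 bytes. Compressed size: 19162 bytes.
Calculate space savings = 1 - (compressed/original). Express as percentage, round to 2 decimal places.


ratio = compressed/original = 19162/52569 = 0.364511
savings = 1 - ratio = 1 - 0.364511 = 0.635489
as a percentage: 0.635489 * 100 = 63.55%

Space savings = 1 - 19162/52569 = 63.55%


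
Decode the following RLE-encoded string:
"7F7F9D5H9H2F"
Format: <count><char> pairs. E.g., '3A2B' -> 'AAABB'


Expanding each <count><char> pair:
  7F -> 'FFFFFFF'
  7F -> 'FFFFFFF'
  9D -> 'DDDDDDDDD'
  5H -> 'HHHHH'
  9H -> 'HHHHHHHHH'
  2F -> 'FF'

Decoded = FFFFFFFFFFFFFFDDDDDDDDDHHHHHHHHHHHHHHFF


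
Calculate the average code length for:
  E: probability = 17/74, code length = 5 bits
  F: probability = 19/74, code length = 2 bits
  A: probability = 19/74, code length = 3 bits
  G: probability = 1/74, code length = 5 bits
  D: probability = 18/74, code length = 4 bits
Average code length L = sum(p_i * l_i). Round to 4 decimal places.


Weighted contributions p_i * l_i:
  E: (17/74) * 5 = 85/74
  F: (19/74) * 2 = 38/74
  A: (19/74) * 3 = 57/74
  G: (1/74) * 5 = 5/74
  D: (18/74) * 4 = 72/74
Sum = (85 + 38 + 57 + 5 + 72)/74 = 257/74

L = 257/74 = 3.4730 bits/symbol


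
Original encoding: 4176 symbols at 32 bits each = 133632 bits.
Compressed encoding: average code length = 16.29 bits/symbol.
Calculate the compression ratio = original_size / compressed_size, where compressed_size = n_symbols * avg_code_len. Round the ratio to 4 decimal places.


original_size = n_symbols * orig_bits = 4176 * 32 = 133632 bits
compressed_size = n_symbols * avg_code_len = 4176 * 16.29 = 68027.04 bits
ratio = original_size / compressed_size = 133632 / 68027.04 = 1.9644

Compression ratio = 1.9644


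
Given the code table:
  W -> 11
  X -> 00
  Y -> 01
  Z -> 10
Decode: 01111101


Decoding:
01 -> Y
11 -> W
11 -> W
01 -> Y


Result: YWWY


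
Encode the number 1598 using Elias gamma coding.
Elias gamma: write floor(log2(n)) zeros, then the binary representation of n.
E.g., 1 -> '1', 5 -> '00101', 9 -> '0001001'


num_bits = floor(log2(1598)) + 1 = 11
leading_zeros = num_bits - 1 = 10
binary(1598) = 11000111110

Elias gamma(1598) = '0000000000' + '11000111110' = 000000000011000111110 (21 bits)


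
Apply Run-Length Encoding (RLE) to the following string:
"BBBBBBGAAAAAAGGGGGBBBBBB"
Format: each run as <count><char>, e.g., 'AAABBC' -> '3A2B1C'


Scanning runs left to right:
  i=0: run of 'B' x 6 -> '6B'
  i=6: run of 'G' x 1 -> '1G'
  i=7: run of 'A' x 6 -> '6A'
  i=13: run of 'G' x 5 -> '5G'
  i=18: run of 'B' x 6 -> '6B'

RLE = 6B1G6A5G6B


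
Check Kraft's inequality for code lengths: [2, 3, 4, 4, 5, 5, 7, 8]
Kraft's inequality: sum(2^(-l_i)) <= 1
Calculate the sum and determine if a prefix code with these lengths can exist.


Sum = 2^(-2) + 2^(-3) + 2^(-4) + 2^(-4) + 2^(-5) + 2^(-5) + 2^(-7) + 2^(-8)
    = 0.25 + 0.125 + 0.0625 + 0.0625 + 0.03125 + 0.03125 + 0.0078125 + 0.00390625
    = 147/256 = 0.57421875
Since 0.57421875 <= 1, Kraft's inequality IS satisfied.
A prefix code with these lengths CAN exist.

Kraft sum = 0.57421875. Satisfied.


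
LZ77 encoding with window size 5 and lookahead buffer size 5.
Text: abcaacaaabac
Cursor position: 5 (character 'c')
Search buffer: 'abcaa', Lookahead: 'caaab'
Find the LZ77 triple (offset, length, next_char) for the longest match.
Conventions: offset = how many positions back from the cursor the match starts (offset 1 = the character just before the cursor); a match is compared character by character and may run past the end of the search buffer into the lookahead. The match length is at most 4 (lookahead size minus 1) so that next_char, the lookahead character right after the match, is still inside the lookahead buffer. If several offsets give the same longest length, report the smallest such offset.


Try each offset into the search buffer:
  offset=1 (pos 4, char 'a'): match length 0
  offset=2 (pos 3, char 'a'): match length 0
  offset=3 (pos 2, char 'c'): match length 3
  offset=4 (pos 1, char 'b'): match length 0
  offset=5 (pos 0, char 'a'): match length 0
Longest match has length 3 at offset 3.
next_char = character at position 5 + 3 = 8 -> 'a'

Best match: offset=3, length=3 (matching 'caa' starting at position 2)
LZ77 triple: (3, 3, 'a')


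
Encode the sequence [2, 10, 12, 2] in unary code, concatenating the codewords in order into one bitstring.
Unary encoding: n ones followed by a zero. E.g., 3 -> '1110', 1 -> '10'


Encode each number as n ones followed by a terminating 0:
  2 -> 110 (3 bits)
  10 -> 11111111110 (11 bits)
  12 -> 1111111111110 (13 bits)
  2 -> 110 (3 bits)
Total length = 3 + 11 + 13 + 3 = 30 bits.

Unary([2, 10, 12, 2]) = 110111111111101111111111110110 (30 bits)


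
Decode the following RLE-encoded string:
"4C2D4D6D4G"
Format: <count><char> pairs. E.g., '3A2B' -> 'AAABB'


Expanding each <count><char> pair:
  4C -> 'CCCC'
  2D -> 'DD'
  4D -> 'DDDD'
  6D -> 'DDDDDD'
  4G -> 'GGGG'

Decoded = CCCCDDDDDDDDDDDDGGGG


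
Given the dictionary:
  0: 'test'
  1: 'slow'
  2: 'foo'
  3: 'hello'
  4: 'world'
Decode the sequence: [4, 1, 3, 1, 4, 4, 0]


Look up each index in the dictionary:
  4 -> 'world'
  1 -> 'slow'
  3 -> 'hello'
  1 -> 'slow'
  4 -> 'world'
  4 -> 'world'
  0 -> 'test'

Decoded: "world slow hello slow world world test"


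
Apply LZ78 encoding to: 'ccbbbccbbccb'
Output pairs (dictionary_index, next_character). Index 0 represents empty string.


LZ78 encoding steps:
Dictionary: {0: ''}
Step 1: w='' (idx 0), next='c' -> output (0, 'c'), add 'c' as idx 1
Step 2: w='c' (idx 1), next='b' -> output (1, 'b'), add 'cb' as idx 2
Step 3: w='' (idx 0), next='b' -> output (0, 'b'), add 'b' as idx 3
Step 4: w='b' (idx 3), next='c' -> output (3, 'c'), add 'bc' as idx 4
Step 5: w='cb' (idx 2), next='b' -> output (2, 'b'), add 'cbb' as idx 5
Step 6: w='c' (idx 1), next='c' -> output (1, 'c'), add 'cc' as idx 6
Step 7: w='b' (idx 3), end of input -> output (3, '')


Encoded: [(0, 'c'), (1, 'b'), (0, 'b'), (3, 'c'), (2, 'b'), (1, 'c'), (3, '')]


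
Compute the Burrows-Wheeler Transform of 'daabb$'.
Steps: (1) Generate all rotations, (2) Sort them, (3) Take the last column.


Rotations (sorted):
  0: $daabb -> last char: b
  1: aabb$d -> last char: d
  2: abb$da -> last char: a
  3: b$daab -> last char: b
  4: bb$daa -> last char: a
  5: daabb$ -> last char: $


BWT = bdaba$


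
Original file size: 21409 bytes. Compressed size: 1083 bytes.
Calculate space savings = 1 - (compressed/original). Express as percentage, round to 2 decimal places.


ratio = compressed/original = 1083/21409 = 0.050586
savings = 1 - ratio = 1 - 0.050586 = 0.949414
as a percentage: 0.949414 * 100 = 94.94%

Space savings = 1 - 1083/21409 = 94.94%


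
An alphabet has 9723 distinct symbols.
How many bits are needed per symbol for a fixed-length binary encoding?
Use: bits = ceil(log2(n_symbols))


log2(9723) = 13.2472
Bracket: 2^13 = 8192 < 9723 <= 2^14 = 16384
So ceil(log2(9723)) = 14

bits = ceil(log2(9723)) = ceil(13.2472) = 14 bits


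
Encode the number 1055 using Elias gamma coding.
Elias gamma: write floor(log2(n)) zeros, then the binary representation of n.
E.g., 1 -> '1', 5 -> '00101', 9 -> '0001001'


num_bits = floor(log2(1055)) + 1 = 11
leading_zeros = num_bits - 1 = 10
binary(1055) = 10000011111

Elias gamma(1055) = '0000000000' + '10000011111' = 000000000010000011111 (21 bits)


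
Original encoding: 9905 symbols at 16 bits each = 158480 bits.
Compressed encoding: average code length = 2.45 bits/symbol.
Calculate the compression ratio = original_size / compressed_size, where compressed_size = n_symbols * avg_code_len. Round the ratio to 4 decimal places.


original_size = n_symbols * orig_bits = 9905 * 16 = 158480 bits
compressed_size = n_symbols * avg_code_len = 9905 * 2.45 = 24267.25 bits
ratio = original_size / compressed_size = 158480 / 24267.25 = 6.5306

Compression ratio = 6.5306


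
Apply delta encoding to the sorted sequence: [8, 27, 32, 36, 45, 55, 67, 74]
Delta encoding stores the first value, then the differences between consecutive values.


First value: 8
Deltas:
  27 - 8 = 19
  32 - 27 = 5
  36 - 32 = 4
  45 - 36 = 9
  55 - 45 = 10
  67 - 55 = 12
  74 - 67 = 7


Delta encoded: [8, 19, 5, 4, 9, 10, 12, 7]


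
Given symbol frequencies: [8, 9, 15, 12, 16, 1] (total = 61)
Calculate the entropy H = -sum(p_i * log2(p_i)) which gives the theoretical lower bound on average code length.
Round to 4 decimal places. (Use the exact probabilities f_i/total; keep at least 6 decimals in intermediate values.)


Per-symbol terms -p_i * log2(p_i) with p_i = f_i/61:
  p = 8/61 = 0.131148: log2(p) = -2.930737, -p*log2(p) = 0.384359
  p = 9/61 = 0.147541: log2(p) = -2.760812, -p*log2(p) = 0.407333
  p = 15/61 = 0.245902: log2(p) = -2.023847, -p*log2(p) = 0.497667
  p = 12/61 = 0.196721: log2(p) = -2.345775, -p*log2(p) = 0.461464
  p = 16/61 = 0.262295: log2(p) = -1.930737, -p*log2(p) = 0.506423
  p = 1/61 = 0.016393: log2(p) = -5.930737, -p*log2(p) = 0.097225
H = 0.384359 + 0.407333 + 0.497667 + 0.461464 + 0.506423 + 0.097225 = 2.354471

H = 2.3545 bits/symbol


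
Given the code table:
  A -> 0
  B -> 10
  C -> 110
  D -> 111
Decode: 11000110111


Decoding:
110 -> C
0 -> A
0 -> A
110 -> C
111 -> D


Result: CAACD


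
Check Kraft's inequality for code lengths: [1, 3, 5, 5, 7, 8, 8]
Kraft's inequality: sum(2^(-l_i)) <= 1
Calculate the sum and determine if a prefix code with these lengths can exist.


Sum = 2^(-1) + 2^(-3) + 2^(-5) + 2^(-5) + 2^(-7) + 2^(-8) + 2^(-8)
    = 0.5 + 0.125 + 0.03125 + 0.03125 + 0.0078125 + 0.00390625 + 0.00390625
    = 180/256 = 0.703125
Since 0.703125 <= 1, Kraft's inequality IS satisfied.
A prefix code with these lengths CAN exist.

Kraft sum = 0.703125. Satisfied.


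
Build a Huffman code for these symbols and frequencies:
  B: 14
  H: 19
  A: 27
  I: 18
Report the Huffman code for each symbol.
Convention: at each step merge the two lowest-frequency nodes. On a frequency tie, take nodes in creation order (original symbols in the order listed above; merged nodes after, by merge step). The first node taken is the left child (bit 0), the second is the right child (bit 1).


Huffman tree construction:
Step 1: Merge B(14) + I(18) = 32
Step 2: Merge H(19) + A(27) = 46
Step 3: Merge (B+I)(32) + (H+A)(46) = 78
Read each symbol's code off the tree from the root (left child = 0, right child = 1).

Codes:
  B: 00 (length 2)
  H: 10 (length 2)
  A: 11 (length 2)
  I: 01 (length 2)
Average code length: 156/78 = 2.0000 bits/symbol


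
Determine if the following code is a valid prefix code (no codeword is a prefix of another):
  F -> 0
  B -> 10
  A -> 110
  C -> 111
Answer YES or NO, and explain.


Checking each pair (does one codeword prefix another?):
  F='0' vs B='10': no prefix
  F='0' vs A='110': no prefix
  F='0' vs C='111': no prefix
  B='10' vs F='0': no prefix
  B='10' vs A='110': no prefix
  B='10' vs C='111': no prefix
  A='110' vs F='0': no prefix
  A='110' vs B='10': no prefix
  A='110' vs C='111': no prefix
  C='111' vs F='0': no prefix
  C='111' vs B='10': no prefix
  C='111' vs A='110': no prefix
No violation found over all pairs.

YES -- this is a valid prefix code. No codeword is a prefix of any other codeword.


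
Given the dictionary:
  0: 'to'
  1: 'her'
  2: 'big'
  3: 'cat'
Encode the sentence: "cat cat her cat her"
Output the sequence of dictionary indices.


Look up each word in the dictionary:
  'cat' -> 3
  'cat' -> 3
  'her' -> 1
  'cat' -> 3
  'her' -> 1

Encoded: [3, 3, 1, 3, 1]


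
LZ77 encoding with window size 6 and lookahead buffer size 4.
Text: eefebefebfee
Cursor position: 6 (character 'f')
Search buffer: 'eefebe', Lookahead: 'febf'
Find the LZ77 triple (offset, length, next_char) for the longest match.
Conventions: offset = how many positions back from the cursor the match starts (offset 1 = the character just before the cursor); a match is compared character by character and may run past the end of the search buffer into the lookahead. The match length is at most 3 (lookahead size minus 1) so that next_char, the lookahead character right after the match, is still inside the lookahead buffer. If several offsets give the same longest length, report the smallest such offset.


Try each offset into the search buffer:
  offset=1 (pos 5, char 'e'): match length 0
  offset=2 (pos 4, char 'b'): match length 0
  offset=3 (pos 3, char 'e'): match length 0
  offset=4 (pos 2, char 'f'): match length 3
  offset=5 (pos 1, char 'e'): match length 0
  offset=6 (pos 0, char 'e'): match length 0
Longest match has length 3 at offset 4.
next_char = character at position 6 + 3 = 9 -> 'f'

Best match: offset=4, length=3 (matching 'feb' starting at position 2)
LZ77 triple: (4, 3, 'f')


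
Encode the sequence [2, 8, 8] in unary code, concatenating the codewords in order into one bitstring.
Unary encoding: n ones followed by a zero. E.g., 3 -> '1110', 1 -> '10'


Encode each number as n ones followed by a terminating 0:
  2 -> 110 (3 bits)
  8 -> 111111110 (9 bits)
  8 -> 111111110 (9 bits)
Total length = 3 + 9 + 9 = 21 bits.

Unary([2, 8, 8]) = 110111111110111111110 (21 bits)


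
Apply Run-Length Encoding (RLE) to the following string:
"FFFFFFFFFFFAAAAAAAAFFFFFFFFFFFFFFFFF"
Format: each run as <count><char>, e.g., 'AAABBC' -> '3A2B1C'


Scanning runs left to right:
  i=0: run of 'F' x 11 -> '11F'
  i=11: run of 'A' x 8 -> '8A'
  i=19: run of 'F' x 17 -> '17F'

RLE = 11F8A17F


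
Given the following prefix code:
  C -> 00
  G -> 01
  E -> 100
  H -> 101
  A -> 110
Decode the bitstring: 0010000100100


Decoding step by step:
Bits 00 -> C
Bits 100 -> E
Bits 00 -> C
Bits 100 -> E
Bits 100 -> E


Decoded message: CECEE


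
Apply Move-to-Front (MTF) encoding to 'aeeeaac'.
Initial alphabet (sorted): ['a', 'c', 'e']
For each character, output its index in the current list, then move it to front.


MTF encoding:
'a': index 0 in ['a', 'c', 'e'] -> ['a', 'c', 'e']
'e': index 2 in ['a', 'c', 'e'] -> ['e', 'a', 'c']
'e': index 0 in ['e', 'a', 'c'] -> ['e', 'a', 'c']
'e': index 0 in ['e', 'a', 'c'] -> ['e', 'a', 'c']
'a': index 1 in ['e', 'a', 'c'] -> ['a', 'e', 'c']
'a': index 0 in ['a', 'e', 'c'] -> ['a', 'e', 'c']
'c': index 2 in ['a', 'e', 'c'] -> ['c', 'a', 'e']


Output: [0, 2, 0, 0, 1, 0, 2]


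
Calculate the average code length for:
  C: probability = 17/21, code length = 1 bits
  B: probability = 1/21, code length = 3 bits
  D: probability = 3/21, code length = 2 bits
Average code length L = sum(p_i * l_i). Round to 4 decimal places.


Weighted contributions p_i * l_i:
  C: (17/21) * 1 = 17/21
  B: (1/21) * 3 = 3/21
  D: (3/21) * 2 = 6/21
Sum = (17 + 3 + 6)/21 = 26/21

L = 26/21 = 1.2381 bits/symbol


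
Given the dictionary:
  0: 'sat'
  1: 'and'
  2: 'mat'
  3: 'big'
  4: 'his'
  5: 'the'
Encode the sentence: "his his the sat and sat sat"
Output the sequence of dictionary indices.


Look up each word in the dictionary:
  'his' -> 4
  'his' -> 4
  'the' -> 5
  'sat' -> 0
  'and' -> 1
  'sat' -> 0
  'sat' -> 0

Encoded: [4, 4, 5, 0, 1, 0, 0]


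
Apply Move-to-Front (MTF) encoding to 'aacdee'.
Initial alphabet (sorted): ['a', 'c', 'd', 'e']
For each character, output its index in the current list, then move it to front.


MTF encoding:
'a': index 0 in ['a', 'c', 'd', 'e'] -> ['a', 'c', 'd', 'e']
'a': index 0 in ['a', 'c', 'd', 'e'] -> ['a', 'c', 'd', 'e']
'c': index 1 in ['a', 'c', 'd', 'e'] -> ['c', 'a', 'd', 'e']
'd': index 2 in ['c', 'a', 'd', 'e'] -> ['d', 'c', 'a', 'e']
'e': index 3 in ['d', 'c', 'a', 'e'] -> ['e', 'd', 'c', 'a']
'e': index 0 in ['e', 'd', 'c', 'a'] -> ['e', 'd', 'c', 'a']


Output: [0, 0, 1, 2, 3, 0]


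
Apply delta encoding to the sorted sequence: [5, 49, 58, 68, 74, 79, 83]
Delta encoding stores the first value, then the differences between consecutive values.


First value: 5
Deltas:
  49 - 5 = 44
  58 - 49 = 9
  68 - 58 = 10
  74 - 68 = 6
  79 - 74 = 5
  83 - 79 = 4


Delta encoded: [5, 44, 9, 10, 6, 5, 4]


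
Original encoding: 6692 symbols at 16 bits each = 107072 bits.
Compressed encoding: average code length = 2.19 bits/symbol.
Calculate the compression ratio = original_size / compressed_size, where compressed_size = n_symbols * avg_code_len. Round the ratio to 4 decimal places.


original_size = n_symbols * orig_bits = 6692 * 16 = 107072 bits
compressed_size = n_symbols * avg_code_len = 6692 * 2.19 = 14655.48 bits
ratio = original_size / compressed_size = 107072 / 14655.48 = 7.3059

Compression ratio = 7.3059


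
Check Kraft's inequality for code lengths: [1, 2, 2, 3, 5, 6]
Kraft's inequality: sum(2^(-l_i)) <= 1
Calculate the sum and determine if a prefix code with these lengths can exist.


Sum = 2^(-1) + 2^(-2) + 2^(-2) + 2^(-3) + 2^(-5) + 2^(-6)
    = 0.5 + 0.25 + 0.25 + 0.125 + 0.03125 + 0.015625
    = 75/64 = 1.171875
Since 1.171875 > 1, Kraft's inequality is NOT satisfied.
A prefix code with these lengths CANNOT exist.

Kraft sum = 1.171875. Not satisfied.


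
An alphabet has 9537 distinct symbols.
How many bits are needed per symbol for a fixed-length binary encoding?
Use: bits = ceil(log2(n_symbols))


log2(9537) = 13.2193
Bracket: 2^13 = 8192 < 9537 <= 2^14 = 16384
So ceil(log2(9537)) = 14

bits = ceil(log2(9537)) = ceil(13.2193) = 14 bits


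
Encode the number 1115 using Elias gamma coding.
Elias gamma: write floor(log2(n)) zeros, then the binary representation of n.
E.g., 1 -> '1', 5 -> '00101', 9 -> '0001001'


num_bits = floor(log2(1115)) + 1 = 11
leading_zeros = num_bits - 1 = 10
binary(1115) = 10001011011

Elias gamma(1115) = '0000000000' + '10001011011' = 000000000010001011011 (21 bits)


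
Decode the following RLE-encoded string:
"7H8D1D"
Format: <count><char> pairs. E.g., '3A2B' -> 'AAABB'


Expanding each <count><char> pair:
  7H -> 'HHHHHHH'
  8D -> 'DDDDDDDD'
  1D -> 'D'

Decoded = HHHHHHHDDDDDDDDD


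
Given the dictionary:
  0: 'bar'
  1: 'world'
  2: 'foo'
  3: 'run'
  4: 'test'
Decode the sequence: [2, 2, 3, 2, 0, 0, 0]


Look up each index in the dictionary:
  2 -> 'foo'
  2 -> 'foo'
  3 -> 'run'
  2 -> 'foo'
  0 -> 'bar'
  0 -> 'bar'
  0 -> 'bar'

Decoded: "foo foo run foo bar bar bar"


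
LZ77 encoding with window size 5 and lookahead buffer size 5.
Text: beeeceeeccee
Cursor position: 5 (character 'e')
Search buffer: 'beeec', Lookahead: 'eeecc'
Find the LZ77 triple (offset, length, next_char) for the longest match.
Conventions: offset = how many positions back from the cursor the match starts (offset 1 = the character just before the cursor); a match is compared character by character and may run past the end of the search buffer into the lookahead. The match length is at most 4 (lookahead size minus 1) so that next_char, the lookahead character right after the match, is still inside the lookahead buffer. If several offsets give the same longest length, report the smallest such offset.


Try each offset into the search buffer:
  offset=1 (pos 4, char 'c'): match length 0
  offset=2 (pos 3, char 'e'): match length 1
  offset=3 (pos 2, char 'e'): match length 2
  offset=4 (pos 1, char 'e'): match length 4
  offset=5 (pos 0, char 'b'): match length 0
Longest match has length 4 at offset 4.
next_char = character at position 5 + 4 = 9 -> 'c'

Best match: offset=4, length=4 (matching 'eeec' starting at position 1)
LZ77 triple: (4, 4, 'c')


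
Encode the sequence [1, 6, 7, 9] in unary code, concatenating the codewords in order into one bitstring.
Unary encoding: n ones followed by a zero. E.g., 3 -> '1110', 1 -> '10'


Encode each number as n ones followed by a terminating 0:
  1 -> 10 (2 bits)
  6 -> 1111110 (7 bits)
  7 -> 11111110 (8 bits)
  9 -> 1111111110 (10 bits)
Total length = 2 + 7 + 8 + 10 = 27 bits.

Unary([1, 6, 7, 9]) = 101111110111111101111111110 (27 bits)


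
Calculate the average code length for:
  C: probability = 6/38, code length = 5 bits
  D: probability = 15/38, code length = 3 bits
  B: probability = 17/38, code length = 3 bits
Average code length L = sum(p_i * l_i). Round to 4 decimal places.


Weighted contributions p_i * l_i:
  C: (6/38) * 5 = 30/38
  D: (15/38) * 3 = 45/38
  B: (17/38) * 3 = 51/38
Sum = (30 + 45 + 51)/38 = 126/38

L = 126/38 = 3.3158 bits/symbol


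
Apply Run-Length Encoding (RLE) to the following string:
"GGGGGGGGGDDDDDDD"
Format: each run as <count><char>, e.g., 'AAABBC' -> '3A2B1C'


Scanning runs left to right:
  i=0: run of 'G' x 9 -> '9G'
  i=9: run of 'D' x 7 -> '7D'

RLE = 9G7D


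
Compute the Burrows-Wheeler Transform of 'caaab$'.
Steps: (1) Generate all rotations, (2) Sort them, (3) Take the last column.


Rotations (sorted):
  0: $caaab -> last char: b
  1: aaab$c -> last char: c
  2: aab$ca -> last char: a
  3: ab$caa -> last char: a
  4: b$caaa -> last char: a
  5: caaab$ -> last char: $


BWT = bcaaa$


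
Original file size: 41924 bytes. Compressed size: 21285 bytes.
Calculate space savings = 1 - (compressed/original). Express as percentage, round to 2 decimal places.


ratio = compressed/original = 21285/41924 = 0.507704
savings = 1 - ratio = 1 - 0.507704 = 0.492296
as a percentage: 0.492296 * 100 = 49.23%

Space savings = 1 - 21285/41924 = 49.23%


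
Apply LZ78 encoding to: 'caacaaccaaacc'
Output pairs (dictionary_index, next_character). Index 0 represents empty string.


LZ78 encoding steps:
Dictionary: {0: ''}
Step 1: w='' (idx 0), next='c' -> output (0, 'c'), add 'c' as idx 1
Step 2: w='' (idx 0), next='a' -> output (0, 'a'), add 'a' as idx 2
Step 3: w='a' (idx 2), next='c' -> output (2, 'c'), add 'ac' as idx 3
Step 4: w='a' (idx 2), next='a' -> output (2, 'a'), add 'aa' as idx 4
Step 5: w='c' (idx 1), next='c' -> output (1, 'c'), add 'cc' as idx 5
Step 6: w='aa' (idx 4), next='a' -> output (4, 'a'), add 'aaa' as idx 6
Step 7: w='cc' (idx 5), end of input -> output (5, '')


Encoded: [(0, 'c'), (0, 'a'), (2, 'c'), (2, 'a'), (1, 'c'), (4, 'a'), (5, '')]


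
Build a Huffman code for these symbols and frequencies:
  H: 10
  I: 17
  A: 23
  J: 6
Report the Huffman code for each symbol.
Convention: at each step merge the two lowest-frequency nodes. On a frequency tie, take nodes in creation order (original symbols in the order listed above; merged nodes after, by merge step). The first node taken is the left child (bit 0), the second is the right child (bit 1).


Huffman tree construction:
Step 1: Merge J(6) + H(10) = 16
Step 2: Merge (J+H)(16) + I(17) = 33
Step 3: Merge A(23) + ((J+H)+I)(33) = 56
Read each symbol's code off the tree from the root (left child = 0, right child = 1).

Codes:
  H: 101 (length 3)
  I: 11 (length 2)
  A: 0 (length 1)
  J: 100 (length 3)
Average code length: 105/56 = 1.8750 bits/symbol


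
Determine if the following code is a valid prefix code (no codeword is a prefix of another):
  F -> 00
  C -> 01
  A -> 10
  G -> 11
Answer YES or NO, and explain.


Checking each pair (does one codeword prefix another?):
  F='00' vs C='01': no prefix
  F='00' vs A='10': no prefix
  F='00' vs G='11': no prefix
  C='01' vs F='00': no prefix
  C='01' vs A='10': no prefix
  C='01' vs G='11': no prefix
  A='10' vs F='00': no prefix
  A='10' vs C='01': no prefix
  A='10' vs G='11': no prefix
  G='11' vs F='00': no prefix
  G='11' vs C='01': no prefix
  G='11' vs A='10': no prefix
No violation found over all pairs.

YES -- this is a valid prefix code. No codeword is a prefix of any other codeword.


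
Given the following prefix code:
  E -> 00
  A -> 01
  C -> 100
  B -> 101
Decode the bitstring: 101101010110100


Decoding step by step:
Bits 101 -> B
Bits 101 -> B
Bits 01 -> A
Bits 01 -> A
Bits 101 -> B
Bits 00 -> E


Decoded message: BBAABE


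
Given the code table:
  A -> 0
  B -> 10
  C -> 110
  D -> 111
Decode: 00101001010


Decoding:
0 -> A
0 -> A
10 -> B
10 -> B
0 -> A
10 -> B
10 -> B


Result: AABBABB


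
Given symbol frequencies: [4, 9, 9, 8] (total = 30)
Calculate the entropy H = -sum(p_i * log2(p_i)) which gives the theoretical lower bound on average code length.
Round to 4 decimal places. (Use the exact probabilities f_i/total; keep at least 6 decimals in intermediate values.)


Per-symbol terms -p_i * log2(p_i) with p_i = f_i/30:
  p = 4/30 = 0.133333: log2(p) = -2.906891, -p*log2(p) = 0.387585
  p = 9/30 = 0.300000: log2(p) = -1.736966, -p*log2(p) = 0.521090
  p = 9/30 = 0.300000: log2(p) = -1.736966, -p*log2(p) = 0.521090
  p = 8/30 = 0.266667: log2(p) = -1.906891, -p*log2(p) = 0.508504
H = 0.387585 + 0.521090 + 0.521090 + 0.508504 = 1.938269

H = 1.9383 bits/symbol


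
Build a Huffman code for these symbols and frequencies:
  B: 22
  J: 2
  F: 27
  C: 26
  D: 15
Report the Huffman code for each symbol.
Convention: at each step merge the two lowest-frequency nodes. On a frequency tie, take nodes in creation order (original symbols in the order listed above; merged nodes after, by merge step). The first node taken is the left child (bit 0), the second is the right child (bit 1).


Huffman tree construction:
Step 1: Merge J(2) + D(15) = 17
Step 2: Merge (J+D)(17) + B(22) = 39
Step 3: Merge C(26) + F(27) = 53
Step 4: Merge ((J+D)+B)(39) + (C+F)(53) = 92
Read each symbol's code off the tree from the root (left child = 0, right child = 1).

Codes:
  B: 01 (length 2)
  J: 000 (length 3)
  F: 11 (length 2)
  C: 10 (length 2)
  D: 001 (length 3)
Average code length: 201/92 = 2.1848 bits/symbol


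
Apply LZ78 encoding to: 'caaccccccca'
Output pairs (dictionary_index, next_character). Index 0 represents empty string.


LZ78 encoding steps:
Dictionary: {0: ''}
Step 1: w='' (idx 0), next='c' -> output (0, 'c'), add 'c' as idx 1
Step 2: w='' (idx 0), next='a' -> output (0, 'a'), add 'a' as idx 2
Step 3: w='a' (idx 2), next='c' -> output (2, 'c'), add 'ac' as idx 3
Step 4: w='c' (idx 1), next='c' -> output (1, 'c'), add 'cc' as idx 4
Step 5: w='cc' (idx 4), next='c' -> output (4, 'c'), add 'ccc' as idx 5
Step 6: w='c' (idx 1), next='a' -> output (1, 'a'), add 'ca' as idx 6


Encoded: [(0, 'c'), (0, 'a'), (2, 'c'), (1, 'c'), (4, 'c'), (1, 'a')]


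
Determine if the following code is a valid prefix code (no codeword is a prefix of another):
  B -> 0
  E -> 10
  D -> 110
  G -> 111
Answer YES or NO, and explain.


Checking each pair (does one codeword prefix another?):
  B='0' vs E='10': no prefix
  B='0' vs D='110': no prefix
  B='0' vs G='111': no prefix
  E='10' vs B='0': no prefix
  E='10' vs D='110': no prefix
  E='10' vs G='111': no prefix
  D='110' vs B='0': no prefix
  D='110' vs E='10': no prefix
  D='110' vs G='111': no prefix
  G='111' vs B='0': no prefix
  G='111' vs E='10': no prefix
  G='111' vs D='110': no prefix
No violation found over all pairs.

YES -- this is a valid prefix code. No codeword is a prefix of any other codeword.


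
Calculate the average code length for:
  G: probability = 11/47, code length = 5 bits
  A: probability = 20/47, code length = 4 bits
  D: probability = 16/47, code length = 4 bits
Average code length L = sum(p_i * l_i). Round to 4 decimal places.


Weighted contributions p_i * l_i:
  G: (11/47) * 5 = 55/47
  A: (20/47) * 4 = 80/47
  D: (16/47) * 4 = 64/47
Sum = (55 + 80 + 64)/47 = 199/47

L = 199/47 = 4.2340 bits/symbol


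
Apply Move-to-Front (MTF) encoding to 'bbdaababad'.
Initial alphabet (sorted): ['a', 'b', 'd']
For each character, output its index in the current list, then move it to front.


MTF encoding:
'b': index 1 in ['a', 'b', 'd'] -> ['b', 'a', 'd']
'b': index 0 in ['b', 'a', 'd'] -> ['b', 'a', 'd']
'd': index 2 in ['b', 'a', 'd'] -> ['d', 'b', 'a']
'a': index 2 in ['d', 'b', 'a'] -> ['a', 'd', 'b']
'a': index 0 in ['a', 'd', 'b'] -> ['a', 'd', 'b']
'b': index 2 in ['a', 'd', 'b'] -> ['b', 'a', 'd']
'a': index 1 in ['b', 'a', 'd'] -> ['a', 'b', 'd']
'b': index 1 in ['a', 'b', 'd'] -> ['b', 'a', 'd']
'a': index 1 in ['b', 'a', 'd'] -> ['a', 'b', 'd']
'd': index 2 in ['a', 'b', 'd'] -> ['d', 'a', 'b']


Output: [1, 0, 2, 2, 0, 2, 1, 1, 1, 2]


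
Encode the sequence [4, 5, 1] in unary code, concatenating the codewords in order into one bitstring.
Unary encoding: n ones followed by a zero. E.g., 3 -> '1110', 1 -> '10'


Encode each number as n ones followed by a terminating 0:
  4 -> 11110 (5 bits)
  5 -> 111110 (6 bits)
  1 -> 10 (2 bits)
Total length = 5 + 6 + 2 = 13 bits.

Unary([4, 5, 1]) = 1111011111010 (13 bits)


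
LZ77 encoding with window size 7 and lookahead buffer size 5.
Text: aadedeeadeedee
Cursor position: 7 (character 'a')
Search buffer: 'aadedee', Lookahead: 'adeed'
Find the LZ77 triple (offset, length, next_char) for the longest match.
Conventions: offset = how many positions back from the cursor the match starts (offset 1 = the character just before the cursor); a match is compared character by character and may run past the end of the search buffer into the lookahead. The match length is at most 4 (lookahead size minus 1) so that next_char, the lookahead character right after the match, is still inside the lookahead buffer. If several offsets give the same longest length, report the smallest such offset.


Try each offset into the search buffer:
  offset=1 (pos 6, char 'e'): match length 0
  offset=2 (pos 5, char 'e'): match length 0
  offset=3 (pos 4, char 'd'): match length 0
  offset=4 (pos 3, char 'e'): match length 0
  offset=5 (pos 2, char 'd'): match length 0
  offset=6 (pos 1, char 'a'): match length 3
  offset=7 (pos 0, char 'a'): match length 1
Longest match has length 3 at offset 6.
next_char = character at position 7 + 3 = 10 -> 'e'

Best match: offset=6, length=3 (matching 'ade' starting at position 1)
LZ77 triple: (6, 3, 'e')


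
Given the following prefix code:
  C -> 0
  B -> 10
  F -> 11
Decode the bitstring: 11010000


Decoding step by step:
Bits 11 -> F
Bits 0 -> C
Bits 10 -> B
Bits 0 -> C
Bits 0 -> C
Bits 0 -> C


Decoded message: FCBCCC


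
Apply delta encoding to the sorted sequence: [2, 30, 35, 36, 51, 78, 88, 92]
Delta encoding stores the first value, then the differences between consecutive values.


First value: 2
Deltas:
  30 - 2 = 28
  35 - 30 = 5
  36 - 35 = 1
  51 - 36 = 15
  78 - 51 = 27
  88 - 78 = 10
  92 - 88 = 4


Delta encoded: [2, 28, 5, 1, 15, 27, 10, 4]


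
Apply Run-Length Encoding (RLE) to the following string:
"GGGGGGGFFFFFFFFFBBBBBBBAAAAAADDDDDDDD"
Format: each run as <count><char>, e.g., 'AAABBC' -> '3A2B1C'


Scanning runs left to right:
  i=0: run of 'G' x 7 -> '7G'
  i=7: run of 'F' x 9 -> '9F'
  i=16: run of 'B' x 7 -> '7B'
  i=23: run of 'A' x 6 -> '6A'
  i=29: run of 'D' x 8 -> '8D'

RLE = 7G9F7B6A8D


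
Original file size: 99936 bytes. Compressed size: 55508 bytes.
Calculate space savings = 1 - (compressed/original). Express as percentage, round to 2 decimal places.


ratio = compressed/original = 55508/99936 = 0.555435
savings = 1 - ratio = 1 - 0.555435 = 0.444565
as a percentage: 0.444565 * 100 = 44.46%

Space savings = 1 - 55508/99936 = 44.46%


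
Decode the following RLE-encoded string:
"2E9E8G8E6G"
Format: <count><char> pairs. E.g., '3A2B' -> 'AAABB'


Expanding each <count><char> pair:
  2E -> 'EE'
  9E -> 'EEEEEEEEE'
  8G -> 'GGGGGGGG'
  8E -> 'EEEEEEEE'
  6G -> 'GGGGGG'

Decoded = EEEEEEEEEEEGGGGGGGGEEEEEEEEGGGGGG


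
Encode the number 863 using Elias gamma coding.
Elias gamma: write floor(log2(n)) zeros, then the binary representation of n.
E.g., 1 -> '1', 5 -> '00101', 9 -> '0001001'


num_bits = floor(log2(863)) + 1 = 10
leading_zeros = num_bits - 1 = 9
binary(863) = 1101011111

Elias gamma(863) = '000000000' + '1101011111' = 0000000001101011111 (19 bits)


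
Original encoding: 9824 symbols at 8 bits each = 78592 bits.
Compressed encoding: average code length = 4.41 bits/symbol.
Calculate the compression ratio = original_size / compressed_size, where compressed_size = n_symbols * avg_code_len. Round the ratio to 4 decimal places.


original_size = n_symbols * orig_bits = 9824 * 8 = 78592 bits
compressed_size = n_symbols * avg_code_len = 9824 * 4.41 = 43323.84 bits
ratio = original_size / compressed_size = 78592 / 43323.84 = 1.8141

Compression ratio = 1.8141


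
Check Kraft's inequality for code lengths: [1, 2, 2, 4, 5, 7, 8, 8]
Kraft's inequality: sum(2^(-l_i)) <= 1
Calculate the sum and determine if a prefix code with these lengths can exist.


Sum = 2^(-1) + 2^(-2) + 2^(-2) + 2^(-4) + 2^(-5) + 2^(-7) + 2^(-8) + 2^(-8)
    = 0.5 + 0.25 + 0.25 + 0.0625 + 0.03125 + 0.0078125 + 0.00390625 + 0.00390625
    = 284/256 = 1.109375
Since 1.109375 > 1, Kraft's inequality is NOT satisfied.
A prefix code with these lengths CANNOT exist.

Kraft sum = 1.109375. Not satisfied.


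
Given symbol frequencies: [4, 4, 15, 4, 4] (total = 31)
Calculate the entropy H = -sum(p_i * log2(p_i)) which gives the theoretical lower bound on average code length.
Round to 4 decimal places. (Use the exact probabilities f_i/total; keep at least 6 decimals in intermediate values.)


Per-symbol terms -p_i * log2(p_i) with p_i = f_i/31:
  p = 4/31 = 0.129032: log2(p) = -2.954196, -p*log2(p) = 0.381187
  p = 4/31 = 0.129032: log2(p) = -2.954196, -p*log2(p) = 0.381187
  p = 15/31 = 0.483871: log2(p) = -1.047306, -p*log2(p) = 0.506761
  p = 4/31 = 0.129032: log2(p) = -2.954196, -p*log2(p) = 0.381187
  p = 4/31 = 0.129032: log2(p) = -2.954196, -p*log2(p) = 0.381187
H = 0.381187 + 0.381187 + 0.506761 + 0.381187 + 0.381187 = 2.031509

H = 2.0315 bits/symbol


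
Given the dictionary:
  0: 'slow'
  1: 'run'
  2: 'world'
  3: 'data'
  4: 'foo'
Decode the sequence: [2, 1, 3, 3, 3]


Look up each index in the dictionary:
  2 -> 'world'
  1 -> 'run'
  3 -> 'data'
  3 -> 'data'
  3 -> 'data'

Decoded: "world run data data data"


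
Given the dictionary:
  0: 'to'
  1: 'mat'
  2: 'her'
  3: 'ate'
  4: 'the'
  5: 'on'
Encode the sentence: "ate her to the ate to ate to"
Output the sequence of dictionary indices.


Look up each word in the dictionary:
  'ate' -> 3
  'her' -> 2
  'to' -> 0
  'the' -> 4
  'ate' -> 3
  'to' -> 0
  'ate' -> 3
  'to' -> 0

Encoded: [3, 2, 0, 4, 3, 0, 3, 0]


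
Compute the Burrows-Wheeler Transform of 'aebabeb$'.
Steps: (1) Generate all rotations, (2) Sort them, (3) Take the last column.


Rotations (sorted):
  0: $aebabeb -> last char: b
  1: abeb$aeb -> last char: b
  2: aebabeb$ -> last char: $
  3: b$aebabe -> last char: e
  4: babeb$ae -> last char: e
  5: beb$aeba -> last char: a
  6: eb$aebab -> last char: b
  7: ebabeb$a -> last char: a


BWT = bb$eeaba


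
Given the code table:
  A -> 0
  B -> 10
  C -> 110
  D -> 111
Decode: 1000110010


Decoding:
10 -> B
0 -> A
0 -> A
110 -> C
0 -> A
10 -> B


Result: BAACAB


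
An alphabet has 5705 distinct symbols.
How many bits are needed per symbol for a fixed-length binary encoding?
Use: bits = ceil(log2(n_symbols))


log2(5705) = 12.478
Bracket: 2^12 = 4096 < 5705 <= 2^13 = 8192
So ceil(log2(5705)) = 13

bits = ceil(log2(5705)) = ceil(12.478) = 13 bits


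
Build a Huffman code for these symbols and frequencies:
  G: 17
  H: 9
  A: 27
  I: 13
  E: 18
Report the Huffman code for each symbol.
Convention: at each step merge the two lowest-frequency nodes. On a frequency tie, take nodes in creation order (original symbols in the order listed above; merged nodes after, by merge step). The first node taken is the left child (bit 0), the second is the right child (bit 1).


Huffman tree construction:
Step 1: Merge H(9) + I(13) = 22
Step 2: Merge G(17) + E(18) = 35
Step 3: Merge (H+I)(22) + A(27) = 49
Step 4: Merge (G+E)(35) + ((H+I)+A)(49) = 84
Read each symbol's code off the tree from the root (left child = 0, right child = 1).

Codes:
  G: 00 (length 2)
  H: 100 (length 3)
  A: 11 (length 2)
  I: 101 (length 3)
  E: 01 (length 2)
Average code length: 190/84 = 2.2619 bits/symbol
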